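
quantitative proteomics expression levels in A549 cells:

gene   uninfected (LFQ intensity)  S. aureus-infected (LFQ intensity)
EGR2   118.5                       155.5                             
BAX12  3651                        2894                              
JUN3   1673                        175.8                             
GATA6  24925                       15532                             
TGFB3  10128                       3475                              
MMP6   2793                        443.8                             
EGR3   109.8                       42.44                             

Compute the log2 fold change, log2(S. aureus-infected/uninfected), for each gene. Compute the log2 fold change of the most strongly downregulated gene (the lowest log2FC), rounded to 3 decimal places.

log2(155.5/118.5) = 0.392  (EGR2)
log2(2894/3651) = -0.335  (BAX12)
log2(175.8/1673) = -3.250  (JUN3)
log2(15532/24925) = -0.682  (GATA6)
log2(3475/10128) = -1.543  (TGFB3)
log2(443.8/2793) = -2.654  (MMP6)
log2(42.44/109.8) = -1.371  (EGR3)
JUN3 is most strongly downregulated.

-3.250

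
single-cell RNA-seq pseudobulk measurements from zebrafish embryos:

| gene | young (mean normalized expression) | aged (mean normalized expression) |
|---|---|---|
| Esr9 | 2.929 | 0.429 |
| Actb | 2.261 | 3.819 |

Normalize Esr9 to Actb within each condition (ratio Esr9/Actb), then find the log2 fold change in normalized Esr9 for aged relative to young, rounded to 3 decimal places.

-3.528

Esr9/Actb (young) = 2.929 / 2.261 = 1.2954
Esr9/Actb (aged) = 0.429 / 3.819 = 0.11233
Fold change = 0.11233 / 1.2954 = 0.0867
log2(0.0867) = -3.5276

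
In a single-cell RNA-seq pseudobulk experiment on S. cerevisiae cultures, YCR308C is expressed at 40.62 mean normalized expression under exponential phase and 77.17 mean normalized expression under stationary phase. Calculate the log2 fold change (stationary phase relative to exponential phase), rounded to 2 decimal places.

Fold change = 77.17 / 40.62 = 1.8998
log2(1.8998) = 0.926

0.93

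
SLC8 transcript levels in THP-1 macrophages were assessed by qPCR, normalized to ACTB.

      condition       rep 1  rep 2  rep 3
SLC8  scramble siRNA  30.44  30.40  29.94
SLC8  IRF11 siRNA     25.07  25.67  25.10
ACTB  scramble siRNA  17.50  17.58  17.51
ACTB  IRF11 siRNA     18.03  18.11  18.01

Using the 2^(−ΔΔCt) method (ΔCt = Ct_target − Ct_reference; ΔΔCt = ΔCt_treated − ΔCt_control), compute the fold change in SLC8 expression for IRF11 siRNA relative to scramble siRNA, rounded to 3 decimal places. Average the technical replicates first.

45.255

Mean Ct: SLC8 scramble siRNA 30.260; SLC8 IRF11 siRNA 25.280; ACTB scramble siRNA 17.530; ACTB IRF11 siRNA 18.050
ΔCt(scramble siRNA) = 30.260 − 17.530 = 12.730
ΔCt(IRF11 siRNA) = 25.280 − 18.050 = 7.230
ΔΔCt = 7.230 − 12.730 = -5.500
Fold change = 2^(−(-5.500)) = 2^5.500 = 45.2548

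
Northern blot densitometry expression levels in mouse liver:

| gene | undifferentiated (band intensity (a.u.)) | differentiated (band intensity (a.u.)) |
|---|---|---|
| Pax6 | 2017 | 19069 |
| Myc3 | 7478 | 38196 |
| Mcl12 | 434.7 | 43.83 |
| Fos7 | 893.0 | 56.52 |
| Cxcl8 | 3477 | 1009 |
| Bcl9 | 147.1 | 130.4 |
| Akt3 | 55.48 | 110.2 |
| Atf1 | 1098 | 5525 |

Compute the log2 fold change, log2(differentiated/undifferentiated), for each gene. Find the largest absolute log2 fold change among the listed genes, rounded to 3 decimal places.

log2(19069/2017) = 3.241  (Pax6)
log2(38196/7478) = 2.353  (Myc3)
log2(43.83/434.7) = -3.310  (Mcl12)
log2(56.52/893.0) = -3.982  (Fos7)
log2(1009/3477) = -1.785  (Cxcl8)
log2(130.4/147.1) = -0.174  (Bcl9)
log2(110.2/55.48) = 0.990  (Akt3)
log2(5525/1098) = 2.331  (Atf1)
The largest magnitude belongs to Fos7.

3.982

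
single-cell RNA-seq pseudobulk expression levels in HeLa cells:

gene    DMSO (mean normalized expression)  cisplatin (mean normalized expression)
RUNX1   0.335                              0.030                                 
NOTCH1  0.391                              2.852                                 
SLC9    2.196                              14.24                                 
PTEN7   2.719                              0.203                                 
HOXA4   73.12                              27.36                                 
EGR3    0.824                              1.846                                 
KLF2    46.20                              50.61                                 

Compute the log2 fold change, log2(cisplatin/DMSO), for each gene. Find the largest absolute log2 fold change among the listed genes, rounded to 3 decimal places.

3.744

log2(0.030/0.335) = -3.481  (RUNX1)
log2(2.852/0.391) = 2.867  (NOTCH1)
log2(14.24/2.196) = 2.697  (SLC9)
log2(0.203/2.719) = -3.744  (PTEN7)
log2(27.36/73.12) = -1.418  (HOXA4)
log2(1.846/0.824) = 1.164  (EGR3)
log2(50.61/46.20) = 0.132  (KLF2)
The largest magnitude belongs to PTEN7.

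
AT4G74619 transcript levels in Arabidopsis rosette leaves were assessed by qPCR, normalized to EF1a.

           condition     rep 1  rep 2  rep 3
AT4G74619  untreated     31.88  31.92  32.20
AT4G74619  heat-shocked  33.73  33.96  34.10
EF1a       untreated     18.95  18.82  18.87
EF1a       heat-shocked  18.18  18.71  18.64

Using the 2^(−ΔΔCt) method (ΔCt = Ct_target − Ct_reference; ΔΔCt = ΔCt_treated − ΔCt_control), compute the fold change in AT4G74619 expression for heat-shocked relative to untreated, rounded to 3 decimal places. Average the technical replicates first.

Mean Ct: AT4G74619 untreated 32.000; AT4G74619 heat-shocked 33.930; EF1a untreated 18.880; EF1a heat-shocked 18.510
ΔCt(untreated) = 32.000 − 18.880 = 13.120
ΔCt(heat-shocked) = 33.930 − 18.510 = 15.420
ΔΔCt = 15.420 − 13.120 = 2.300
Fold change = 2^(−2.300) = 0.2031

0.203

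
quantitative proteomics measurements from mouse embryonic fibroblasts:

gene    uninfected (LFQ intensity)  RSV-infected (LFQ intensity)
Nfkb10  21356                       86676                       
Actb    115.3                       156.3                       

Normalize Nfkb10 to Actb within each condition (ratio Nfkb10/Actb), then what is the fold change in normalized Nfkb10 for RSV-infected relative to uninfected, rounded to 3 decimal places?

Nfkb10/Actb (uninfected) = 21356 / 115.3 = 185.22
Nfkb10/Actb (RSV-infected) = 86676 / 156.3 = 554.55
Fold change = 554.55 / 185.22 = 2.9940

2.994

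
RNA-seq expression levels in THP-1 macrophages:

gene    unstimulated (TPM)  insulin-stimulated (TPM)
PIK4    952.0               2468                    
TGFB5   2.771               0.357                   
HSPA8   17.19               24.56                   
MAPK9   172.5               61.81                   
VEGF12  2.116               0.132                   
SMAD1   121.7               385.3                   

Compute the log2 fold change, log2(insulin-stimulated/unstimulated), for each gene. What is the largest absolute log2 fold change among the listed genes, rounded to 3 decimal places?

log2(2468/952.0) = 1.374  (PIK4)
log2(0.357/2.771) = -2.956  (TGFB5)
log2(24.56/17.19) = 0.515  (HSPA8)
log2(61.81/172.5) = -1.481  (MAPK9)
log2(0.132/2.116) = -4.003  (VEGF12)
log2(385.3/121.7) = 1.663  (SMAD1)
The largest magnitude belongs to VEGF12.

4.003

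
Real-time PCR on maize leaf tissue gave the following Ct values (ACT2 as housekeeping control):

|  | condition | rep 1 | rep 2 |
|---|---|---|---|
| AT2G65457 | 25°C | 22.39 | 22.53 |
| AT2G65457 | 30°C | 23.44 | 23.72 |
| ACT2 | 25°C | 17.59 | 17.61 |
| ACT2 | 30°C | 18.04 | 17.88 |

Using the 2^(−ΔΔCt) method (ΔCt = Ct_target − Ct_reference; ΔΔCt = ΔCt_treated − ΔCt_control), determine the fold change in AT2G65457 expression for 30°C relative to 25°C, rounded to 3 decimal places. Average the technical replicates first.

0.590

Mean Ct: AT2G65457 25°C 22.460; AT2G65457 30°C 23.580; ACT2 25°C 17.600; ACT2 30°C 17.960
ΔCt(25°C) = 22.460 − 17.600 = 4.860
ΔCt(30°C) = 23.580 − 17.960 = 5.620
ΔΔCt = 5.620 − 4.860 = 0.760
Fold change = 2^(−0.760) = 0.5905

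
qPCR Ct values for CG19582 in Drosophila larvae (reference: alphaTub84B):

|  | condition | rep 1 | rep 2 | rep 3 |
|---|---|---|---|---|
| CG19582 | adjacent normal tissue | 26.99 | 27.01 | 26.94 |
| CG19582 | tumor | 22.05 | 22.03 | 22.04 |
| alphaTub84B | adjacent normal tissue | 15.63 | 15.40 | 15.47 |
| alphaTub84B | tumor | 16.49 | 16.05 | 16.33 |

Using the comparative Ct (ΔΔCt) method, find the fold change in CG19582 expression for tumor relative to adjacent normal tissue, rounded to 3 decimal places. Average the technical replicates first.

53.076

Mean Ct: CG19582 adjacent normal tissue 26.980; CG19582 tumor 22.040; alphaTub84B adjacent normal tissue 15.500; alphaTub84B tumor 16.290
ΔCt(adjacent normal tissue) = 26.980 − 15.500 = 11.480
ΔCt(tumor) = 22.040 − 16.290 = 5.750
ΔΔCt = 5.750 − 11.480 = -5.730
Fold change = 2^(−(-5.730)) = 2^5.730 = 53.0765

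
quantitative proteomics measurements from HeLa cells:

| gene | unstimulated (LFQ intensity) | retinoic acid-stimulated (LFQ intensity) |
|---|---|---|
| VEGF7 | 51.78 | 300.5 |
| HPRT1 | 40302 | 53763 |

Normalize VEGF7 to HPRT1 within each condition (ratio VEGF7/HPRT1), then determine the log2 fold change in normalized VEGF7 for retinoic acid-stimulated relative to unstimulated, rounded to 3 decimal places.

VEGF7/HPRT1 (unstimulated) = 51.78 / 40302 = 0.0012848
VEGF7/HPRT1 (retinoic acid-stimulated) = 300.5 / 53763 = 0.0055893
Fold change = 0.0055893 / 0.0012848 = 4.3504
log2(4.3504) = 2.1211

2.121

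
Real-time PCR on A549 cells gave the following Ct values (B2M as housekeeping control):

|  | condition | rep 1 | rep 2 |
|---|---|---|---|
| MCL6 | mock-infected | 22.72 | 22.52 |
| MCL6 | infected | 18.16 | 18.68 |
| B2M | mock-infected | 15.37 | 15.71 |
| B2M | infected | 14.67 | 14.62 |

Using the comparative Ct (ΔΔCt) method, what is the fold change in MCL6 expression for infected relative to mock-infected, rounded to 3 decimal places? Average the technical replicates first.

Mean Ct: MCL6 mock-infected 22.620; MCL6 infected 18.420; B2M mock-infected 15.540; B2M infected 14.645
ΔCt(mock-infected) = 22.620 − 15.540 = 7.080
ΔCt(infected) = 18.420 − 14.645 = 3.775
ΔΔCt = 3.775 − 7.080 = -3.305
Fold change = 2^(−(-3.305)) = 2^3.305 = 9.8833

9.883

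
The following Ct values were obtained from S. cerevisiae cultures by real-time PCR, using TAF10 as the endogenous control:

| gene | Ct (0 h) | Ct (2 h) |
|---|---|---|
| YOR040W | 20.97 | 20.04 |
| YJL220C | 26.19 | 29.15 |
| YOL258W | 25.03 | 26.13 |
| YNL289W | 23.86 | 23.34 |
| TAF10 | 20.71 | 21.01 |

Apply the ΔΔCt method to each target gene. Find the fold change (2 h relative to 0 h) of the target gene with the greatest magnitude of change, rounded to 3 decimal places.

YOR040W: ΔΔCt = (20.04−21.01) − (20.97−20.71) = -0.97 − 0.26 = -1.23; fold change = 2^1.23 = 2.346
YJL220C: ΔΔCt = (29.15−21.01) − (26.19−20.71) = 8.14 − 5.48 = 2.66; fold change = 2^-2.66 = 0.158
YOL258W: ΔΔCt = (26.13−21.01) − (25.03−20.71) = 5.12 − 4.32 = 0.80; fold change = 2^-0.80 = 0.574
YNL289W: ΔΔCt = (23.34−21.01) − (23.86−20.71) = 2.33 − 3.15 = -0.82; fold change = 2^0.82 = 1.765
YJL220C has the largest |ΔΔCt| = 2.66.

0.158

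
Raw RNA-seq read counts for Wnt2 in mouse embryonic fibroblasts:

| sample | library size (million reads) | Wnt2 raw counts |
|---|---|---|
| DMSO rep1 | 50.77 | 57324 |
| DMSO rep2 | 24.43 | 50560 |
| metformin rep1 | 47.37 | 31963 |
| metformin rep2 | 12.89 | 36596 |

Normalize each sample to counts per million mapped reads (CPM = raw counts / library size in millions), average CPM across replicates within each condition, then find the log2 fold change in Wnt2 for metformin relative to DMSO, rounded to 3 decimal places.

0.136

CPM(DMSO rep1) = 57324 / 50.77 = 1129.0920
CPM(DMSO rep2) = 50560 / 24.43 = 2069.5866
CPM(metformin rep1) = 31963 / 47.37 = 674.7520
CPM(metformin rep2) = 36596 / 12.89 = 2839.1001
mean CPM(DMSO) = 1599.3393; mean CPM(metformin) = 1756.9260
Fold change = 1756.9260 / 1599.3393 = 1.09853
log2(1.09853) = 0.1356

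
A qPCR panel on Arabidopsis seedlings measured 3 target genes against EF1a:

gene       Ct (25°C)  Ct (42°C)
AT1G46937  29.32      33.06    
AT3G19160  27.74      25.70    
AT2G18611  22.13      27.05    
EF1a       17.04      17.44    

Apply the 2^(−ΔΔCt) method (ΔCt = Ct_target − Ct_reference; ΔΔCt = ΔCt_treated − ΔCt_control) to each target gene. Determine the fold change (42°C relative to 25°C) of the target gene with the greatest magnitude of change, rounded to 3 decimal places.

AT1G46937: ΔΔCt = (33.06−17.44) − (29.32−17.04) = 15.62 − 12.28 = 3.34; fold change = 2^-3.34 = 0.099
AT3G19160: ΔΔCt = (25.70−17.44) − (27.74−17.04) = 8.26 − 10.70 = -2.44; fold change = 2^2.44 = 5.426
AT2G18611: ΔΔCt = (27.05−17.44) − (22.13−17.04) = 9.61 − 5.09 = 4.52; fold change = 2^-4.52 = 0.044
AT2G18611 has the largest |ΔΔCt| = 4.52.

0.044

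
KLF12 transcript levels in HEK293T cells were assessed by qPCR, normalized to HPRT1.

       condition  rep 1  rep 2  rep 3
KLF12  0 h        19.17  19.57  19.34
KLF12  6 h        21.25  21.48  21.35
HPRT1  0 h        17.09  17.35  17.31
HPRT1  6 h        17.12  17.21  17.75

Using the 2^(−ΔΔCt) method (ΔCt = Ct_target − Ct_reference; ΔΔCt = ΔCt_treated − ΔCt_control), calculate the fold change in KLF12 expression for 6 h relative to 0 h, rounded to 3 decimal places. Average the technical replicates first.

Mean Ct: KLF12 0 h 19.360; KLF12 6 h 21.360; HPRT1 0 h 17.250; HPRT1 6 h 17.360
ΔCt(0 h) = 19.360 − 17.250 = 2.110
ΔCt(6 h) = 21.360 − 17.360 = 4.000
ΔΔCt = 4.000 − 2.110 = 1.890
Fold change = 2^(−1.890) = 0.2698

0.270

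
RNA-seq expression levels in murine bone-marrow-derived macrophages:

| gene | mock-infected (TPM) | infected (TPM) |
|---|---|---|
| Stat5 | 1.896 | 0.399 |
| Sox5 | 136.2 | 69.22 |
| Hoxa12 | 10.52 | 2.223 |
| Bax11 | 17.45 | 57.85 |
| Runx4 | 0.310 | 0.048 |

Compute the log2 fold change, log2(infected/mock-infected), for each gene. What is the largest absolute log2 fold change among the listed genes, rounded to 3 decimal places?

2.691

log2(0.399/1.896) = -2.248  (Stat5)
log2(69.22/136.2) = -0.976  (Sox5)
log2(2.223/10.52) = -2.243  (Hoxa12)
log2(57.85/17.45) = 1.729  (Bax11)
log2(0.048/0.310) = -2.691  (Runx4)
The largest magnitude belongs to Runx4.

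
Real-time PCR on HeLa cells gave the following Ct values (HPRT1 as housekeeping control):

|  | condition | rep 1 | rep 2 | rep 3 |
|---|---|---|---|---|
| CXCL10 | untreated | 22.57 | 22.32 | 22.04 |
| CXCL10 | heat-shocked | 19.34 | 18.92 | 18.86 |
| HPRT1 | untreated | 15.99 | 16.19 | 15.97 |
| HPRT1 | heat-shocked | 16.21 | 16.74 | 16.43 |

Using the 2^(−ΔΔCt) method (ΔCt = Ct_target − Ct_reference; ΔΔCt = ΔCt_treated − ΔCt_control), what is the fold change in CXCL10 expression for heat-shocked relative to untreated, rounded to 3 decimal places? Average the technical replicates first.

Mean Ct: CXCL10 untreated 22.310; CXCL10 heat-shocked 19.040; HPRT1 untreated 16.050; HPRT1 heat-shocked 16.460
ΔCt(untreated) = 22.310 − 16.050 = 6.260
ΔCt(heat-shocked) = 19.040 − 16.460 = 2.580
ΔΔCt = 2.580 − 6.260 = -3.680
Fold change = 2^(−(-3.680)) = 2^3.680 = 12.8171

12.817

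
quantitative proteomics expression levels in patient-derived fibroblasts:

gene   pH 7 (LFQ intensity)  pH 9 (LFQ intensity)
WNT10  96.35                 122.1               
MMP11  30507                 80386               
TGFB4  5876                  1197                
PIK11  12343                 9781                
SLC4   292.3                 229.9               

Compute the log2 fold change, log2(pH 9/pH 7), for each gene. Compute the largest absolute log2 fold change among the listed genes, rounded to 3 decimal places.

log2(122.1/96.35) = 0.342  (WNT10)
log2(80386/30507) = 1.398  (MMP11)
log2(1197/5876) = -2.295  (TGFB4)
log2(9781/12343) = -0.336  (PIK11)
log2(229.9/292.3) = -0.346  (SLC4)
The largest magnitude belongs to TGFB4.

2.295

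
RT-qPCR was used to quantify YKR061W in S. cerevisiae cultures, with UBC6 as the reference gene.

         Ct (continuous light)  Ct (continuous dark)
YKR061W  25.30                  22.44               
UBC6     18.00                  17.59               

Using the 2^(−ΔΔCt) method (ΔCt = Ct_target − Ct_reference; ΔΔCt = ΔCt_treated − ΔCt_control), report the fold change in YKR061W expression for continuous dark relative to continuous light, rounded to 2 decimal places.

5.46

ΔCt(continuous light) = 25.300 − 18.000 = 7.300
ΔCt(continuous dark) = 22.440 − 17.590 = 4.850
ΔΔCt = 4.850 − 7.300 = -2.450
Fold change = 2^(−(-2.450)) = 2^2.450 = 5.464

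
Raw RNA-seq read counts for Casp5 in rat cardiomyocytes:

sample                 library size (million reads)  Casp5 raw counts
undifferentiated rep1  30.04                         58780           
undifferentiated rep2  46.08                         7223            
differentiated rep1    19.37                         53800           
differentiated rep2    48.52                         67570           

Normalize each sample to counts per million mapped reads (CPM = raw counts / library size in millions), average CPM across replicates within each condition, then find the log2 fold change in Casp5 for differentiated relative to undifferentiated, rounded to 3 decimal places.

0.980

CPM(undifferentiated rep1) = 58780 / 30.04 = 1956.7244
CPM(undifferentiated rep2) = 7223 / 46.08 = 156.7491
CPM(differentiated rep1) = 53800 / 19.37 = 2777.4910
CPM(differentiated rep2) = 67570 / 48.52 = 1392.6216
mean CPM(undifferentiated) = 1056.7367; mean CPM(differentiated) = 2085.0563
Fold change = 2085.0563 / 1056.7367 = 1.97311
log2(1.97311) = 0.9805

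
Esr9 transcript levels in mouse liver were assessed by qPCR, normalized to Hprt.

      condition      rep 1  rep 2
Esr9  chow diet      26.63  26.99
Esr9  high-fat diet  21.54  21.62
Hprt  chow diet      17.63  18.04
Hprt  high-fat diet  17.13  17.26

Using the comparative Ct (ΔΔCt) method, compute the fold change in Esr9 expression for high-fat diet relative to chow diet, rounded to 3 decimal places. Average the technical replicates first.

Mean Ct: Esr9 chow diet 26.810; Esr9 high-fat diet 21.580; Hprt chow diet 17.835; Hprt high-fat diet 17.195
ΔCt(chow diet) = 26.810 − 17.835 = 8.975
ΔCt(high-fat diet) = 21.580 − 17.195 = 4.385
ΔΔCt = 4.385 − 8.975 = -4.590
Fold change = 2^(−(-4.590)) = 2^4.590 = 24.0839

24.084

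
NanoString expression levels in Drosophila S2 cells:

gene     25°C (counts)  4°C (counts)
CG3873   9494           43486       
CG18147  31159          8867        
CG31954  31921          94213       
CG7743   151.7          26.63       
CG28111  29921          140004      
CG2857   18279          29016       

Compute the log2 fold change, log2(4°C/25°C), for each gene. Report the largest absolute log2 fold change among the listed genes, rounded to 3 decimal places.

log2(43486/9494) = 2.195  (CG3873)
log2(8867/31159) = -1.813  (CG18147)
log2(94213/31921) = 1.561  (CG31954)
log2(26.63/151.7) = -2.510  (CG7743)
log2(140004/29921) = 2.226  (CG28111)
log2(29016/18279) = 0.667  (CG2857)
The largest magnitude belongs to CG7743.

2.510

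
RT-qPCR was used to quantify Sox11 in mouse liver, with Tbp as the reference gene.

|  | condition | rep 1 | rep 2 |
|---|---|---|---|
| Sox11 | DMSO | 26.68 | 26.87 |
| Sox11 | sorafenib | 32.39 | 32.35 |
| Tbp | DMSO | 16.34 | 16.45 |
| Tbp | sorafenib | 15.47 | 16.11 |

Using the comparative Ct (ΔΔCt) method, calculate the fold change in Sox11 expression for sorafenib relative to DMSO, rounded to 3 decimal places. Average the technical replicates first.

Mean Ct: Sox11 DMSO 26.775; Sox11 sorafenib 32.370; Tbp DMSO 16.395; Tbp sorafenib 15.790
ΔCt(DMSO) = 26.775 − 16.395 = 10.380
ΔCt(sorafenib) = 32.370 − 15.790 = 16.580
ΔΔCt = 16.580 − 10.380 = 6.200
Fold change = 2^(−6.200) = 0.0136

0.014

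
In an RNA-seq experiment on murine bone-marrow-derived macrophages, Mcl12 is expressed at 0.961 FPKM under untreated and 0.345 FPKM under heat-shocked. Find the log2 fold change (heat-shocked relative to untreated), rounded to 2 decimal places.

-1.48

Fold change = 0.345 / 0.961 = 0.3590
log2(0.3590) = -1.478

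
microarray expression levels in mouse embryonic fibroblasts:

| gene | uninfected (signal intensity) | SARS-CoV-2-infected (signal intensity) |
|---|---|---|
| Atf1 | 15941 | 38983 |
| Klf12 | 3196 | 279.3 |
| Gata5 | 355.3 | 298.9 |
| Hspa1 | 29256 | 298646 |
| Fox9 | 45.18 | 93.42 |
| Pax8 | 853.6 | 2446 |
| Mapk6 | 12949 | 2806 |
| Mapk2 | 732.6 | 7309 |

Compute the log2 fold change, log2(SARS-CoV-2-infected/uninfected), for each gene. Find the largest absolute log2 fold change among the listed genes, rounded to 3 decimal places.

log2(38983/15941) = 1.290  (Atf1)
log2(279.3/3196) = -3.516  (Klf12)
log2(298.9/355.3) = -0.249  (Gata5)
log2(298646/29256) = 3.352  (Hspa1)
log2(93.42/45.18) = 1.048  (Fox9)
log2(2446/853.6) = 1.519  (Pax8)
log2(2806/12949) = -2.206  (Mapk6)
log2(7309/732.6) = 3.319  (Mapk2)
The largest magnitude belongs to Klf12.

3.516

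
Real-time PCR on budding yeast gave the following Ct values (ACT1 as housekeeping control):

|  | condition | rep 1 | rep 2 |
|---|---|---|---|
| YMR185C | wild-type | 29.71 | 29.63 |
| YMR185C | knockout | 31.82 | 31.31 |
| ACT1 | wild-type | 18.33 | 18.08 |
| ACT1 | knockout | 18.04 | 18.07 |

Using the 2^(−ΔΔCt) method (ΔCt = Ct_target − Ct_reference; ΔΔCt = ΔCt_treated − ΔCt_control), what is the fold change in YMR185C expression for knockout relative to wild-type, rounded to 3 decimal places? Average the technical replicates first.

Mean Ct: YMR185C wild-type 29.670; YMR185C knockout 31.565; ACT1 wild-type 18.205; ACT1 knockout 18.055
ΔCt(wild-type) = 29.670 − 18.205 = 11.465
ΔCt(knockout) = 31.565 − 18.055 = 13.510
ΔΔCt = 13.510 − 11.465 = 2.045
Fold change = 2^(−2.045) = 0.2423

0.242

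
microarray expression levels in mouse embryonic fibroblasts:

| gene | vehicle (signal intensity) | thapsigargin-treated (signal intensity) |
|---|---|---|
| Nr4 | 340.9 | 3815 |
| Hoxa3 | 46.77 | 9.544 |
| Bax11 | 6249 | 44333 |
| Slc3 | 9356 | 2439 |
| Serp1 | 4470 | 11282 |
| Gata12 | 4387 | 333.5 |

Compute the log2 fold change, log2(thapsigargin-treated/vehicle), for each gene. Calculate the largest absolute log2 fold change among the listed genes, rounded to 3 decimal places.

3.717

log2(3815/340.9) = 3.484  (Nr4)
log2(9.544/46.77) = -2.293  (Hoxa3)
log2(44333/6249) = 2.827  (Bax11)
log2(2439/9356) = -1.940  (Slc3)
log2(11282/4470) = 1.336  (Serp1)
log2(333.5/4387) = -3.717  (Gata12)
The largest magnitude belongs to Gata12.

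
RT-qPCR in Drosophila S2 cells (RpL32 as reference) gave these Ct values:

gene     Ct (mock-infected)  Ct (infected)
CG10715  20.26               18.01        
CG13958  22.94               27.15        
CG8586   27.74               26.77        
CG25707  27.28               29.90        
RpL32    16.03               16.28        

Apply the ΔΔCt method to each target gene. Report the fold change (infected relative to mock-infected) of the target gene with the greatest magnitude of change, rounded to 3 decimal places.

0.064

CG10715: ΔΔCt = (18.01−16.28) − (20.26−16.03) = 1.73 − 4.23 = -2.50; fold change = 2^2.50 = 5.657
CG13958: ΔΔCt = (27.15−16.28) − (22.94−16.03) = 10.87 − 6.91 = 3.96; fold change = 2^-3.96 = 0.064
CG8586: ΔΔCt = (26.77−16.28) − (27.74−16.03) = 10.49 − 11.71 = -1.22; fold change = 2^1.22 = 2.329
CG25707: ΔΔCt = (29.90−16.28) − (27.28−16.03) = 13.62 − 11.25 = 2.37; fold change = 2^-2.37 = 0.193
CG13958 has the largest |ΔΔCt| = 3.96.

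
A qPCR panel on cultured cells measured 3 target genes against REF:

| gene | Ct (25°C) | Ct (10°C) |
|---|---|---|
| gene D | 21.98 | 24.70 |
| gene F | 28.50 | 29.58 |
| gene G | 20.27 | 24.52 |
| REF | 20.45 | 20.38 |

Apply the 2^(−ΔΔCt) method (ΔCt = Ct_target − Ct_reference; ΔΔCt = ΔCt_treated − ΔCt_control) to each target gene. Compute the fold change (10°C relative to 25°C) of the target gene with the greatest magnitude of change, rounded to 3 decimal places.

0.050

gene D: ΔΔCt = (24.70−20.38) − (21.98−20.45) = 4.32 − 1.53 = 2.79; fold change = 2^-2.79 = 0.145
gene F: ΔΔCt = (29.58−20.38) − (28.50−20.45) = 9.20 − 8.05 = 1.15; fold change = 2^-1.15 = 0.451
gene G: ΔΔCt = (24.52−20.38) − (20.27−20.45) = 4.14 − (-0.18) = 4.32; fold change = 2^-4.32 = 0.050
gene G has the largest |ΔΔCt| = 4.32.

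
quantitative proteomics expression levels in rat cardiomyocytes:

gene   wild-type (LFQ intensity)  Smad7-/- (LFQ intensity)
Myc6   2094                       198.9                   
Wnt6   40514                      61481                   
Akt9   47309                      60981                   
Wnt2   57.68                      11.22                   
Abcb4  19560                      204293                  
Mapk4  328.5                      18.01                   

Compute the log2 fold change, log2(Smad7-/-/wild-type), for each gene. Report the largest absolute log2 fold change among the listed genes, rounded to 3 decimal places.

4.189

log2(198.9/2094) = -3.396  (Myc6)
log2(61481/40514) = 0.602  (Wnt6)
log2(60981/47309) = 0.366  (Akt9)
log2(11.22/57.68) = -2.362  (Wnt2)
log2(204293/19560) = 3.385  (Abcb4)
log2(18.01/328.5) = -4.189  (Mapk4)
The largest magnitude belongs to Mapk4.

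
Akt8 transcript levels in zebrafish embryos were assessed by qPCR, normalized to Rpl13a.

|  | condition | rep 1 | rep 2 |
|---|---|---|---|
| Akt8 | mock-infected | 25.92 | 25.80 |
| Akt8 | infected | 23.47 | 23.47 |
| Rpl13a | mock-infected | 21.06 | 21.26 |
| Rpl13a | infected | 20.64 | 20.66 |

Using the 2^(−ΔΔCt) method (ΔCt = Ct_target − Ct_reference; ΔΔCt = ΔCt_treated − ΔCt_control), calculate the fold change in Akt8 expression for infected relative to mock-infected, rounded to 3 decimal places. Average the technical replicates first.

3.681

Mean Ct: Akt8 mock-infected 25.860; Akt8 infected 23.470; Rpl13a mock-infected 21.160; Rpl13a infected 20.650
ΔCt(mock-infected) = 25.860 − 21.160 = 4.700
ΔCt(infected) = 23.470 − 20.650 = 2.820
ΔΔCt = 2.820 − 4.700 = -1.880
Fold change = 2^(−(-1.880)) = 2^1.880 = 3.6808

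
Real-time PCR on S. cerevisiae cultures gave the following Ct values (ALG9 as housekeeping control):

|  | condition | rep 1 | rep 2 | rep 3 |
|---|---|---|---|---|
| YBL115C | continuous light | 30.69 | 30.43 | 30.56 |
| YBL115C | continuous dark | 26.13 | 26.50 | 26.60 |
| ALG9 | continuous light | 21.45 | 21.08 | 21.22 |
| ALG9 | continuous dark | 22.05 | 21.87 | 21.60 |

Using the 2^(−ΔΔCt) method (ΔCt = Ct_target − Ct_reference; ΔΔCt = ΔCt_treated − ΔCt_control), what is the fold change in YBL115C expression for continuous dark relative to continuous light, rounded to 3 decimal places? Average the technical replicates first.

Mean Ct: YBL115C continuous light 30.560; YBL115C continuous dark 26.410; ALG9 continuous light 21.250; ALG9 continuous dark 21.840
ΔCt(continuous light) = 30.560 − 21.250 = 9.310
ΔCt(continuous dark) = 26.410 − 21.840 = 4.570
ΔΔCt = 4.570 − 9.310 = -4.740
Fold change = 2^(−(-4.740)) = 2^4.740 = 26.7228

26.723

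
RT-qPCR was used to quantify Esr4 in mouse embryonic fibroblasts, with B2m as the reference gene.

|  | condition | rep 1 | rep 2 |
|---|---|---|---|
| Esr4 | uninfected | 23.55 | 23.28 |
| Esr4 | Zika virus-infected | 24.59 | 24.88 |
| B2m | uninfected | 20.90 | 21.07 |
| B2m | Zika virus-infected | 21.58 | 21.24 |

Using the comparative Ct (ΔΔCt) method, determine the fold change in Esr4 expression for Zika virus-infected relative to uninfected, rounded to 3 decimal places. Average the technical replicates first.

0.538

Mean Ct: Esr4 uninfected 23.415; Esr4 Zika virus-infected 24.735; B2m uninfected 20.985; B2m Zika virus-infected 21.410
ΔCt(uninfected) = 23.415 − 20.985 = 2.430
ΔCt(Zika virus-infected) = 24.735 − 21.410 = 3.325
ΔΔCt = 3.325 − 2.430 = 0.895
Fold change = 2^(−0.895) = 0.5377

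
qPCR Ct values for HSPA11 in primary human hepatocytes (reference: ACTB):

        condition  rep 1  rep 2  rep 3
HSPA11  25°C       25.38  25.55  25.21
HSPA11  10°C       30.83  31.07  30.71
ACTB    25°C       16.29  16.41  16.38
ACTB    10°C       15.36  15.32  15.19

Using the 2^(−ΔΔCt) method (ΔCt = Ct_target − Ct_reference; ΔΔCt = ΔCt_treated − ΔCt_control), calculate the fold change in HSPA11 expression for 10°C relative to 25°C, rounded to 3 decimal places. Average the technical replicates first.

0.011

Mean Ct: HSPA11 25°C 25.380; HSPA11 10°C 30.870; ACTB 25°C 16.360; ACTB 10°C 15.290
ΔCt(25°C) = 25.380 − 16.360 = 9.020
ΔCt(10°C) = 30.870 − 15.290 = 15.580
ΔΔCt = 15.580 − 9.020 = 6.560
Fold change = 2^(−6.560) = 0.0106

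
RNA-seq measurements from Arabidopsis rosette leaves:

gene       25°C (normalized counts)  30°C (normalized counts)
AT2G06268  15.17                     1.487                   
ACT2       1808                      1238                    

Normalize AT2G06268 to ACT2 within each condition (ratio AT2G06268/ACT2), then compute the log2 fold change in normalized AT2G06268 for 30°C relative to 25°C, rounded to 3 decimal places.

AT2G06268/ACT2 (25°C) = 15.17 / 1808 = 0.0083905
AT2G06268/ACT2 (30°C) = 1.487 / 1238 = 0.0012011
Fold change = 0.0012011 / 0.0083905 = 0.1432
log2(0.1432) = -2.8044

-2.804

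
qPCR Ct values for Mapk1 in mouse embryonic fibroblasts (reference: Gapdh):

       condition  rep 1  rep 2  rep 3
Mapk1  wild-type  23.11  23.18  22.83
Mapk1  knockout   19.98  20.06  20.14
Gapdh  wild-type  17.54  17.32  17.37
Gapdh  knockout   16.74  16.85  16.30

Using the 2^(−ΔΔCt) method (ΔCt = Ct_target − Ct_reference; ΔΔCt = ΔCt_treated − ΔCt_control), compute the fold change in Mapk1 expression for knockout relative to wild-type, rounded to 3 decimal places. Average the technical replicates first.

Mean Ct: Mapk1 wild-type 23.040; Mapk1 knockout 20.060; Gapdh wild-type 17.410; Gapdh knockout 16.630
ΔCt(wild-type) = 23.040 − 17.410 = 5.630
ΔCt(knockout) = 20.060 − 16.630 = 3.430
ΔΔCt = 3.430 − 5.630 = -2.200
Fold change = 2^(−(-2.200)) = 2^2.200 = 4.5948

4.595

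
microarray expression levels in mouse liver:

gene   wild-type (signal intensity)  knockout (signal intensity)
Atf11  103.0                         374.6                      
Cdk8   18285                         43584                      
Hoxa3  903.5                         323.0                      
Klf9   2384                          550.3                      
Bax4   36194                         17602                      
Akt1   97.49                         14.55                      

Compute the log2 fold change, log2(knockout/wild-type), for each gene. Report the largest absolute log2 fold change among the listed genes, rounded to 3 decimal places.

2.744

log2(374.6/103.0) = 1.863  (Atf11)
log2(43584/18285) = 1.253  (Cdk8)
log2(323.0/903.5) = -1.484  (Hoxa3)
log2(550.3/2384) = -2.115  (Klf9)
log2(17602/36194) = -1.040  (Bax4)
log2(14.55/97.49) = -2.744  (Akt1)
The largest magnitude belongs to Akt1.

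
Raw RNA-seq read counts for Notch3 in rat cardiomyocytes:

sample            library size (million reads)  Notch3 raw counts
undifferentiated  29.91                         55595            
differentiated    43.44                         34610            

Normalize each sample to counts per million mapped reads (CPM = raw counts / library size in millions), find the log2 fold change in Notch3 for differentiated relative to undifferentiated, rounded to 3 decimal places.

CPM(undifferentiated) = 55595 / 29.91 = 1858.7429
CPM(differentiated) = 34610 / 43.44 = 796.7311
Fold change = 796.7311 / 1858.7429 = 0.42864
log2(0.42864) = -1.2222

-1.222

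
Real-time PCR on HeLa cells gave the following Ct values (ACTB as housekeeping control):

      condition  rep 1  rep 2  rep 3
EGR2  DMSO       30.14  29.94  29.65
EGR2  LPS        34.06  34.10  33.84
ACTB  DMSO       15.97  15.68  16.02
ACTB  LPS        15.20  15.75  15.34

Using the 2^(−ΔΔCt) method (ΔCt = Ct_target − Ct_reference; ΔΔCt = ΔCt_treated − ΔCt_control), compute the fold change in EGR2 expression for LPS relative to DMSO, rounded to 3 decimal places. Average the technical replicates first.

Mean Ct: EGR2 DMSO 29.910; EGR2 LPS 34.000; ACTB DMSO 15.890; ACTB LPS 15.430
ΔCt(DMSO) = 29.910 − 15.890 = 14.020
ΔCt(LPS) = 34.000 − 15.430 = 18.570
ΔΔCt = 18.570 − 14.020 = 4.550
Fold change = 2^(−4.550) = 0.0427

0.043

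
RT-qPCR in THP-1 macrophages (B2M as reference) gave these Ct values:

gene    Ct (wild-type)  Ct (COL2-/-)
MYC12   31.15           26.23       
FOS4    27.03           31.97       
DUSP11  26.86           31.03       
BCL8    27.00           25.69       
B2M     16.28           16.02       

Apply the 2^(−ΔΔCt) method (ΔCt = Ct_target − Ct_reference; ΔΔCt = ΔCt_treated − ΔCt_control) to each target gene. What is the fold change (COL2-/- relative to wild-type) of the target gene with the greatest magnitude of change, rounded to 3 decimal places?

0.027

MYC12: ΔΔCt = (26.23−16.02) − (31.15−16.28) = 10.21 − 14.87 = -4.66; fold change = 2^4.66 = 25.281
FOS4: ΔΔCt = (31.97−16.02) − (27.03−16.28) = 15.95 − 10.75 = 5.20; fold change = 2^-5.20 = 0.027
DUSP11: ΔΔCt = (31.03−16.02) − (26.86−16.28) = 15.01 − 10.58 = 4.43; fold change = 2^-4.43 = 0.046
BCL8: ΔΔCt = (25.69−16.02) − (27.00−16.28) = 9.67 − 10.72 = -1.05; fold change = 2^1.05 = 2.071
FOS4 has the largest |ΔΔCt| = 5.20.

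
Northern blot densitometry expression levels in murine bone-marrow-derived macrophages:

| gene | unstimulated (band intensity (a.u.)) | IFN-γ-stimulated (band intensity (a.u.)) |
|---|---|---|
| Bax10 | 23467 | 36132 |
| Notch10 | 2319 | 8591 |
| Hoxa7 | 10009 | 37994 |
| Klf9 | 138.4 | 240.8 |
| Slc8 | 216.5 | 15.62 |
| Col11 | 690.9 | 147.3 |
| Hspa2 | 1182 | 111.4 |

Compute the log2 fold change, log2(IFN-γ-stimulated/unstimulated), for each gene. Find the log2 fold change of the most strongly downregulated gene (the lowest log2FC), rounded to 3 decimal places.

log2(36132/23467) = 0.623  (Bax10)
log2(8591/2319) = 1.889  (Notch10)
log2(37994/10009) = 1.924  (Hoxa7)
log2(240.8/138.4) = 0.799  (Klf9)
log2(15.62/216.5) = -3.793  (Slc8)
log2(147.3/690.9) = -2.230  (Col11)
log2(111.4/1182) = -3.407  (Hspa2)
Slc8 is most strongly downregulated.

-3.793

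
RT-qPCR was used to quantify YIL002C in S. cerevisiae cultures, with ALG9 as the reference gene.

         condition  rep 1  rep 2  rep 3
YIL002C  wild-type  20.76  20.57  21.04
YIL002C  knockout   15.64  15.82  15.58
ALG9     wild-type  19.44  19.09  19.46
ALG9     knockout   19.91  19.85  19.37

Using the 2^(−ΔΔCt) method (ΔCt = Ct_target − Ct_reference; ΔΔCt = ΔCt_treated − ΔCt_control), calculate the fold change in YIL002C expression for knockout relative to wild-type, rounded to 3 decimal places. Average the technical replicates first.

44.942

Mean Ct: YIL002C wild-type 20.790; YIL002C knockout 15.680; ALG9 wild-type 19.330; ALG9 knockout 19.710
ΔCt(wild-type) = 20.790 − 19.330 = 1.460
ΔCt(knockout) = 15.680 − 19.710 = -4.030
ΔΔCt = -4.030 − 1.460 = -5.490
Fold change = 2^(−(-5.490)) = 2^5.490 = 44.9422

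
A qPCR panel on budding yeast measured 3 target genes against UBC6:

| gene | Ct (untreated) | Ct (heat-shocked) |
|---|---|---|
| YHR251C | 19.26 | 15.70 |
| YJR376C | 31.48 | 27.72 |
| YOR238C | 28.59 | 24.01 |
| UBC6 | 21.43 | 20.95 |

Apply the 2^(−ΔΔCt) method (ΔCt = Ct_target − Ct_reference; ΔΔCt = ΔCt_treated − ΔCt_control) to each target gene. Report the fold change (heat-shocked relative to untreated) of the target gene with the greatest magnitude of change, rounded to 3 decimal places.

YHR251C: ΔΔCt = (15.70−20.95) − (19.26−21.43) = -5.25 − (-2.17) = -3.08; fold change = 2^3.08 = 8.456
YJR376C: ΔΔCt = (27.72−20.95) − (31.48−21.43) = 6.77 − 10.05 = -3.28; fold change = 2^3.28 = 9.714
YOR238C: ΔΔCt = (24.01−20.95) − (28.59−21.43) = 3.06 − 7.16 = -4.10; fold change = 2^4.10 = 17.148
YOR238C has the largest |ΔΔCt| = 4.10.

17.148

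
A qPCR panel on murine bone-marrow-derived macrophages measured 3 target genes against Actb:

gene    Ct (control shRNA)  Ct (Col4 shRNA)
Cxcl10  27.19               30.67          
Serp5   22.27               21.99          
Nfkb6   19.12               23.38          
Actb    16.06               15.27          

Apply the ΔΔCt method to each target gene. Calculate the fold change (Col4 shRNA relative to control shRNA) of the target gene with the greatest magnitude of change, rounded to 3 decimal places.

0.030

Cxcl10: ΔΔCt = (30.67−15.27) − (27.19−16.06) = 15.40 − 11.13 = 4.27; fold change = 2^-4.27 = 0.052
Serp5: ΔΔCt = (21.99−15.27) − (22.27−16.06) = 6.72 − 6.21 = 0.51; fold change = 2^-0.51 = 0.702
Nfkb6: ΔΔCt = (23.38−15.27) − (19.12−16.06) = 8.11 − 3.06 = 5.05; fold change = 2^-5.05 = 0.030
Nfkb6 has the largest |ΔΔCt| = 5.05.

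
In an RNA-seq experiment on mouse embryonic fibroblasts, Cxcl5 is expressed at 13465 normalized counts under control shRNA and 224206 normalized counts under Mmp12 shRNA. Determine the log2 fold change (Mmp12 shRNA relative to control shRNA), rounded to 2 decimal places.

Fold change = 224206 / 13465 = 16.6510
log2(16.6510) = 4.058

4.06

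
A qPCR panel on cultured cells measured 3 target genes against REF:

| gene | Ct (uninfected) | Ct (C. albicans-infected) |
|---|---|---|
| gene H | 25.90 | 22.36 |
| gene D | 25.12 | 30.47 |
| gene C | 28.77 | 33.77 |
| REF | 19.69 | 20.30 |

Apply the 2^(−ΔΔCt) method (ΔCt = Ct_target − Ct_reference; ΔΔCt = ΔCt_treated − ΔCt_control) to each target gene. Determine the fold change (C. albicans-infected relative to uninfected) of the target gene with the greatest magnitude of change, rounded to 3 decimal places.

gene H: ΔΔCt = (22.36−20.30) − (25.90−19.69) = 2.06 − 6.21 = -4.15; fold change = 2^4.15 = 17.753
gene D: ΔΔCt = (30.47−20.30) − (25.12−19.69) = 10.17 − 5.43 = 4.74; fold change = 2^-4.74 = 0.037
gene C: ΔΔCt = (33.77−20.30) − (28.77−19.69) = 13.47 − 9.08 = 4.39; fold change = 2^-4.39 = 0.048
gene D has the largest |ΔΔCt| = 4.74.

0.037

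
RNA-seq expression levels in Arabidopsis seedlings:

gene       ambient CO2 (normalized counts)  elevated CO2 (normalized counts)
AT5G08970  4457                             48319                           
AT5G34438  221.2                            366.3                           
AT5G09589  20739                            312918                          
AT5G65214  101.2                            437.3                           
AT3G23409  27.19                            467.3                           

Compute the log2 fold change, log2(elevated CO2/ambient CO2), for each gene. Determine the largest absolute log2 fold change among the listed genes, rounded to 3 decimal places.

4.103

log2(48319/4457) = 3.438  (AT5G08970)
log2(366.3/221.2) = 0.728  (AT5G34438)
log2(312918/20739) = 3.915  (AT5G09589)
log2(437.3/101.2) = 2.111  (AT5G65214)
log2(467.3/27.19) = 4.103  (AT3G23409)
The largest magnitude belongs to AT3G23409.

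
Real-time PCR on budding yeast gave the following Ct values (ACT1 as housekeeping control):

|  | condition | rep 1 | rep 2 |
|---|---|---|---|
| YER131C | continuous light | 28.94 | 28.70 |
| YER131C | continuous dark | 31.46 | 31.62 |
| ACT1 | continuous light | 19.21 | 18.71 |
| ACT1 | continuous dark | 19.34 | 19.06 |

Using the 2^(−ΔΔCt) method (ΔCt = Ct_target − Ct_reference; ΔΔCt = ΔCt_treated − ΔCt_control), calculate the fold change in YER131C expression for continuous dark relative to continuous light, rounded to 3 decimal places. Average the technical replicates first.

Mean Ct: YER131C continuous light 28.820; YER131C continuous dark 31.540; ACT1 continuous light 18.960; ACT1 continuous dark 19.200
ΔCt(continuous light) = 28.820 − 18.960 = 9.860
ΔCt(continuous dark) = 31.540 − 19.200 = 12.340
ΔΔCt = 12.340 − 9.860 = 2.480
Fold change = 2^(−2.480) = 0.1792

0.179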